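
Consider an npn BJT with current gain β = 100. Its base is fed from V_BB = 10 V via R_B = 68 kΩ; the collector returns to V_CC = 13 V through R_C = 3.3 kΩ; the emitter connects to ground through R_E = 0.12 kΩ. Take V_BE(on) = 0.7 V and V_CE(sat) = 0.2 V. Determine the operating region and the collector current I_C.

Assume active: I_B = (10 − 0.7)/(68 + 101×0.12) = 0.116 mA, I_C = β·I_B = 11.6 mA.
Then V_CE = 13 − 11.6×3.3 − 11.7×0.12 = -26.7 V < 0.2 V — the active assumption fails.
Re-solve with V_CE = 0.2 V. KCL at the emitter: V_E/R_E = (V_BB−0.7−V_E)/R_B + (V_CC−0.2−V_E)/R_C, giving V_E = 0.464 V.
I_C = (V_CC − 0.2 − V_E)/R_C = (12.8 − 0.464)/3.3 = 3.74 mA.
Check: I_B = (9.3 − 0.464)/68 = 0.13 mA, and β·I_B = 13 mA > I_C, confirming saturation.

saturation; I_C ≈ 3.7 mA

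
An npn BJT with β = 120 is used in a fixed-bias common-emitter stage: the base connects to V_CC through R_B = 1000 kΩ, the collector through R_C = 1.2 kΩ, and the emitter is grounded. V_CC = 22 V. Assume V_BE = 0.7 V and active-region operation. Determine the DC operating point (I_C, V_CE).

Base loop: V_CC = I_B·R_B + V_BE, so I_B = (22 − 0.7)/1000 kΩ = 0.0213 mA.
In the active region I_C = β·I_B = 120 × 0.0213 = 2.56 mA.
Collector loop: V_CE = V_CC − I_C·R_C = 22 − 2.56×1.2 = 18.9 V.
Since V_CE = 18.9 V > V_CE(sat) ≈ 0.2 V, the transistor is in the active region as assumed.

I_C ≈ 2.6 mA, V_CE ≈ 19 V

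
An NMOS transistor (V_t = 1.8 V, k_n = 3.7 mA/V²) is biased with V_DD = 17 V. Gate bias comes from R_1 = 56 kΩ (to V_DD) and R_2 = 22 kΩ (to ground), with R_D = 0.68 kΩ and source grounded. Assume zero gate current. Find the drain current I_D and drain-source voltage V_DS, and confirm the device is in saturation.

V_G = V_DD·R_2/(R_1+R_2) = 17×22/78 = 4.79 V. With the source grounded, V_GS = V_G = 4.79 V.
Assume saturation: I_D = (k_n/2)(V_GS − V_t)² = (3.7/2)×(4.79 − 1.8)² = 1.85×2.99² = 16.6 mA.
V_DS = V_DD − I_D·R_D = 17 − 16.6×0.68 = 5.72 V.
Saturation requires V_DS ≥ V_GS − V_t = 2.99 V; 5.72 ≥ 2.99 ✓.

I_D ≈ 17 mA, V_DS ≈ 5.7 V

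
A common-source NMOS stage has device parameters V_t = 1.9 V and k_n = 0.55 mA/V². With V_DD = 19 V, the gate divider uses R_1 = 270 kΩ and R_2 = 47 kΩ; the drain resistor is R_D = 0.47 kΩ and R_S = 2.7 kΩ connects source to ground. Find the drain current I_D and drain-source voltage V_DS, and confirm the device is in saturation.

I_D ≈ 0.11 mA, V_DS ≈ 19 V

V_G = V_DD·R_2/(R_1+R_2) = 19×47/317 = 2.82 V.
Assume saturation: I_D = (k_n/2)(V_GS − V_t)² with V_GS = V_G − I_D·R_S = 2.82 − 2.7·I_D.
Substituting gives 2·I_D² − 2.36·I_D + 0.231 = 0, with roots I_D = 0.108 or 1.07 mA.
The root I_D = 1.07 mA gives V_GS = -0.0728 V ≤ V_t, so take I_D = 0.108 mA.
Then V_GS = 2.53 V and V_DS = V_DD − I_D(R_D+R_S) = 19 − 0.108×3.17 = 18.7 V.
Saturation requires V_DS ≥ V_GS − V_t = 0.626 V; 18.7 ≥ 0.626 ✓.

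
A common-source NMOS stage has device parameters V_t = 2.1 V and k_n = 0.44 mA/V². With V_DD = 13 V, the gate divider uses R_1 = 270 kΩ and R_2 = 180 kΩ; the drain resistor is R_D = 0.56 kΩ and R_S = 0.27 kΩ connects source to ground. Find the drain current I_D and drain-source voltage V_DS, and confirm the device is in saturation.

I_D ≈ 1.6 mA, V_DS ≈ 12 V

V_G = V_DD·R_2/(R_1+R_2) = 13×180/450 = 5.2 V.
Assume saturation: I_D = (k_n/2)(V_GS − V_t)² with V_GS = V_G − I_D·R_S = 5.2 − 0.27·I_D.
Substituting gives 0.016·I_D² − 1.37·I_D + 2.11 = 0, with roots I_D = 1.57 or 83.7 mA.
The root I_D = 83.7 mA gives V_GS = -17.4 V ≤ V_t, so take I_D = 1.57 mA.
Then V_GS = 4.77 V and V_DS = V_DD − I_D(R_D+R_S) = 13 − 1.57×0.83 = 11.7 V.
Saturation requires V_DS ≥ V_GS − V_t = 2.67 V; 11.7 ≥ 2.67 ✓.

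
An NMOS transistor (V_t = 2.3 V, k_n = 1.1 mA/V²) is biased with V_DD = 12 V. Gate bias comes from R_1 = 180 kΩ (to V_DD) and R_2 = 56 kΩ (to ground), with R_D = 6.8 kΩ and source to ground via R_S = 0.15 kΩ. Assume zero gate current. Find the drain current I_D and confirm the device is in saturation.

I_D ≈ 0.15 mA

V_G = V_DD·R_2/(R_1+R_2) = 12×56/236 = 2.85 V.
Assume saturation: I_D = (k_n/2)(V_GS − V_t)² with V_GS = V_G − I_D·R_S = 2.85 − 0.15·I_D.
Substituting gives 0.0124·I_D² − 1.09·I_D + 0.165 = 0, with roots I_D = 0.151 or 88 mA.
The root I_D = 88 mA gives V_GS = -10.3 V ≤ V_t, so take I_D = 0.151 mA.
Then V_GS = 2.82 V and V_DS = V_DD − I_D(R_D+R_S) = 12 − 0.151×6.95 = 10.9 V.
Saturation requires V_DS ≥ V_GS − V_t = 0.525 V; 10.9 ≥ 0.525 ✓.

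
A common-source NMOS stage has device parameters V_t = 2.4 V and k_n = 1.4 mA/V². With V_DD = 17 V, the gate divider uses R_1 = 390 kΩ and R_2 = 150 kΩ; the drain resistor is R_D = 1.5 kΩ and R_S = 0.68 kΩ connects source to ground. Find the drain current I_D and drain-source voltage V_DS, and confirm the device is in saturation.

I_D ≈ 1.4 mA, V_DS ≈ 14 V

V_G = V_DD·R_2/(R_1+R_2) = 17×150/540 = 4.72 V.
Assume saturation: I_D = (k_n/2)(V_GS − V_t)² with V_GS = V_G − I_D·R_S = 4.72 − 0.68·I_D.
Substituting gives 0.324·I_D² − 3.21·I_D + 3.77 = 0, with roots I_D = 1.36 or 8.56 mA.
The root I_D = 8.56 mA gives V_GS = -1.1 V ≤ V_t, so take I_D = 1.36 mA.
Then V_GS = 3.8 V and V_DS = V_DD − I_D(R_D+R_S) = 17 − 1.36×2.18 = 14 V.
Saturation requires V_DS ≥ V_GS − V_t = 1.4 V; 14 ≥ 1.4 ✓.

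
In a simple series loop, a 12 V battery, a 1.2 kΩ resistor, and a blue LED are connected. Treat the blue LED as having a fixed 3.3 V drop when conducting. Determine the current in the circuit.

KVL around the loop: 12 = V_D + I·R = 3.3 + I × 1.2 kΩ.
So I = (12 − 3.3) / 1.2 kΩ = 8.7 / 1.2 = 7.25 mA.

I ≈ 7.2 mA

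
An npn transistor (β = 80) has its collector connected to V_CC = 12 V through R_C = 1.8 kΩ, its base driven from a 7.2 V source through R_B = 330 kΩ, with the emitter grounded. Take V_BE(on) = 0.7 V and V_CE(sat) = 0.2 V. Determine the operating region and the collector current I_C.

active; I_C ≈ 1.6 mA

Assume active. Base-emitter loop: I_B = (V_BB − V_BE)/R_B = (7.2 − 0.7)/330 = 0.0197 mA.
I_C = β·I_B = 80×0.0197 = 1.58 mA.
V_CE = V_CC − I_C·R_C = 12 − 1.58×1.8 = 9.16 V > V_CE(sat), so the active-region assumption holds.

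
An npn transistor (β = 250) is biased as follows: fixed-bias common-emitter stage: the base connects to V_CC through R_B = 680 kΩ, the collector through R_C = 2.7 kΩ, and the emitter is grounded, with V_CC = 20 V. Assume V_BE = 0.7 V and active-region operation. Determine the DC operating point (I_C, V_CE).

I_C ≈ 7.1 mA, V_CE ≈ 0.84 V

Base loop: V_CC = I_B·R_B + V_BE, so I_B = (20 − 0.7)/680 kΩ = 0.0284 mA.
In the active region I_C = β·I_B = 250 × 0.0284 = 7.1 mA.
Collector loop: V_CE = V_CC − I_C·R_C = 20 − 7.1×2.7 = 0.842 V.
Since V_CE = 0.842 V > V_CE(sat) ≈ 0.2 V, the transistor is in the active region as assumed.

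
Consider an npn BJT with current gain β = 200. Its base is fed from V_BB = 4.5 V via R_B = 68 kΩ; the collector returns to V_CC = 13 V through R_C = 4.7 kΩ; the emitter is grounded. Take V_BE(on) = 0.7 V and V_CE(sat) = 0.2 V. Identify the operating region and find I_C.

saturation; I_C ≈ 2.7 mA

Assume active: I_B = (4.5 − 0.7)/68 = 0.0559 mA, giving I_C = β·I_B = 11.2 mA.
But then V_CE = 13 − 11.2×4.7 = -39.5 V < V_CE(sat) = 0.2 V — impossible in the active region.
So the transistor is saturated. With V_CE = 0.2 V, I_C = (V_CC − 0.2)/R_C = 12.8/4.7 = 2.72 mA.
Check: β·I_B = 11.2 mA > I_C = 2.72 mA, confirming saturation.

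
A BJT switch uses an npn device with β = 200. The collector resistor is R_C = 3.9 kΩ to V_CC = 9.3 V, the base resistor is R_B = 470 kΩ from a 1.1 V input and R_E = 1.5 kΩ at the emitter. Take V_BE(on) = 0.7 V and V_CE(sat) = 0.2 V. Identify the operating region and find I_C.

active; I_C ≈ 0.1 mA

Assume active. Base-emitter loop: I_B = (V_BB − V_BE)/(R_B + (β+1)R_E) = (1.1 − 0.7)/(470 + 201×1.5) = 0.000518 mA.
I_C = β·I_B = 200×0.000518 = 0.104 mA.
V_CE = V_CC − I_C·R_C − I_E·R_E = 9.3 − 0.104×3.9 − 0.104×1.5 = 8.74 V > V_CE(sat), so the active-region assumption holds.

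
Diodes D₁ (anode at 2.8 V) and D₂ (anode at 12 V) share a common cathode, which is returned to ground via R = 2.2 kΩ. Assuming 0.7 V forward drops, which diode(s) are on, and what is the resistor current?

Assume both conduct. Then node N would need to be at both 2.8−0.7 = 2.1 V and 12−0.7 = 11.3 V, which is impossible.
Assume only D₂ conducts: V_N = 12 − 0.7 = 11.3 V, so I_R = 11.3/2.2 = 5.14 mA.
Check D₁: its anode-to-cathode voltage is 2.8 − 11.3 = -8.5 V < 0.7 V, so it is off. The assumption is consistent.

Only D₂ conducts; I_R ≈ 5.1 mA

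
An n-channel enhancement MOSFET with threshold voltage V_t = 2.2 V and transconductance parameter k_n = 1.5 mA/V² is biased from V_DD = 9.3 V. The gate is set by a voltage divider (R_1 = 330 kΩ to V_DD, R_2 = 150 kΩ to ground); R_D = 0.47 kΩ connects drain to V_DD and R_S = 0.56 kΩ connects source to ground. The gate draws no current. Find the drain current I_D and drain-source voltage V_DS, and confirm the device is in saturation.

I_D ≈ 0.24 mA, V_DS ≈ 9 V

V_G = V_DD·R_2/(R_1+R_2) = 9.3×150/480 = 2.91 V.
Assume saturation: I_D = (k_n/2)(V_GS − V_t)² with V_GS = V_G − I_D·R_S = 2.91 − 0.56·I_D.
Substituting gives 0.235·I_D² − 1.59·I_D + 0.374 = 0, with roots I_D = 0.244 or 6.53 mA.
The root I_D = 6.53 mA gives V_GS = -0.751 V ≤ V_t, so take I_D = 0.244 mA.
Then V_GS = 2.77 V and V_DS = V_DD − I_D(R_D+R_S) = 9.3 − 0.244×1.03 = 9.05 V.
Saturation requires V_DS ≥ V_GS − V_t = 0.57 V; 9.05 ≥ 0.57 ✓.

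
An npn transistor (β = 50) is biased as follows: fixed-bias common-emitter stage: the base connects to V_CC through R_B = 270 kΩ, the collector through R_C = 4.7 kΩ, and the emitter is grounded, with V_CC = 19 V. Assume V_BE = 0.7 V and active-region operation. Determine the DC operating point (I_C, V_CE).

I_C ≈ 3.4 mA, V_CE ≈ 3.1 V

Base loop: V_CC = I_B·R_B + V_BE, so I_B = (19 − 0.7)/270 kΩ = 0.0678 mA.
In the active region I_C = β·I_B = 50 × 0.0678 = 3.39 mA.
Collector loop: V_CE = V_CC − I_C·R_C = 19 − 3.39×4.7 = 3.07 V.
Since V_CE = 3.07 V > V_CE(sat) ≈ 0.2 V, the transistor is in the active region as assumed.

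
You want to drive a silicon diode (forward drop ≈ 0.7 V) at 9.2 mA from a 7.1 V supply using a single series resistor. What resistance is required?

The resistor drops V_S − V_D = 7.1 − 0.7 = 6.4 V at 9.2 mA.
R = 6.4 V / 9.2 mA = 0.696 kΩ.

R ≈ 0.7 kΩ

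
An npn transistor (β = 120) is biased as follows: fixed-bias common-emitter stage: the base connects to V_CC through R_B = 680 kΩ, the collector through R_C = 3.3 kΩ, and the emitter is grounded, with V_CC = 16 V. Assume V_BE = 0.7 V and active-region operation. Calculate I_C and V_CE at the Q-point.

I_C ≈ 2.7 mA, V_CE ≈ 7.1 V

Base loop: V_CC = I_B·R_B + V_BE, so I_B = (16 − 0.7)/680 kΩ = 0.0225 mA.
In the active region I_C = β·I_B = 120 × 0.0225 = 2.7 mA.
Collector loop: V_CE = V_CC − I_C·R_C = 16 − 2.7×3.3 = 7.09 V.
Since V_CE = 7.09 V > V_CE(sat) ≈ 0.2 V, the transistor is in the active region as assumed.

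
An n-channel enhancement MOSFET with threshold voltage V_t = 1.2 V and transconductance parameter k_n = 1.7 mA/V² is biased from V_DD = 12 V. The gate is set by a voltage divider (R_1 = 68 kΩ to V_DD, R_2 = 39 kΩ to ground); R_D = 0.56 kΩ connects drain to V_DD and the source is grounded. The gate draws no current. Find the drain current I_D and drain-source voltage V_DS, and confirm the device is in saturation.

V_G = V_DD·R_2/(R_1+R_2) = 12×39/107 = 4.37 V. With the source grounded, V_GS = V_G = 4.37 V.
Assume saturation: I_D = (k_n/2)(V_GS − V_t)² = (1.7/2)×(4.37 − 1.2)² = 0.85×3.17² = 8.56 mA.
V_DS = V_DD − I_D·R_D = 12 − 8.56×0.56 = 7.21 V.
Saturation requires V_DS ≥ V_GS − V_t = 3.17 V; 7.21 ≥ 3.17 ✓.

I_D ≈ 8.6 mA, V_DS ≈ 7.2 V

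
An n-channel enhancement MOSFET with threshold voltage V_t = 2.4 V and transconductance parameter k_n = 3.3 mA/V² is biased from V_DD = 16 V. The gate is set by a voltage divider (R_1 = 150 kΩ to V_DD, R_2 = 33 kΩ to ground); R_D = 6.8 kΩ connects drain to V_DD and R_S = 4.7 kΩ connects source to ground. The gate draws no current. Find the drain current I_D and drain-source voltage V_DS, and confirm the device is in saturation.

V_G = V_DD·R_2/(R_1+R_2) = 16×33/183 = 2.89 V.
Assume saturation: I_D = (k_n/2)(V_GS − V_t)² with V_GS = V_G − I_D·R_S = 2.89 − 4.7·I_D.
Substituting gives 36.4·I_D² − 8.53·I_D + 0.389 = 0, with roots I_D = 0.062 or 0.172 mA.
The root I_D = 0.172 mA gives V_GS = 2.08 V ≤ V_t, so take I_D = 0.062 mA.
Then V_GS = 2.59 V and V_DS = V_DD − I_D(R_D+R_S) = 16 − 0.062×11.5 = 15.3 V.
Saturation requires V_DS ≥ V_GS − V_t = 0.194 V; 15.3 ≥ 0.194 ✓.

I_D ≈ 0.062 mA, V_DS ≈ 15 V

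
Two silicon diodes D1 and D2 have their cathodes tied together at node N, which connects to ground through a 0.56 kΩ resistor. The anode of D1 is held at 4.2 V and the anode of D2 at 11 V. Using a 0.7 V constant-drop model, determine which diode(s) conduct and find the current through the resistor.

Only D2 conducts; I_R ≈ 18 mA

Assume both conduct. Then node N would need to be at both 4.2−0.7 = 3.5 V and 11−0.7 = 10.3 V, which is impossible.
Assume only D2 conducts: V_N = 11 − 0.7 = 10.3 V, so I_R = 10.3/0.56 = 18.4 mA.
Check D1: its anode-to-cathode voltage is 4.2 − 10.3 = -6.1 V < 0.7 V, so it is off. The assumption is consistent.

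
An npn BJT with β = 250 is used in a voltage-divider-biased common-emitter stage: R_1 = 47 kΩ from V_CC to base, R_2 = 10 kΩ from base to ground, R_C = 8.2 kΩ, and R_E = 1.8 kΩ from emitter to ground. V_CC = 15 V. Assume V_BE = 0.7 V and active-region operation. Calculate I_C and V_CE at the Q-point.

I_C ≈ 1 mA, V_CE ≈ 4.5 V

Thevenize the base divider: V_Th = V_CC·R_2/(R_1+R_2) = 15×10/57 = 2.63 V, R_Th = R_1‖R_2 = 8.25 kΩ.
Base-emitter loop: V_Th = I_B·R_Th + V_BE + (β+1)I_B·R_E, so I_B = (2.63 − 0.7) / (8.25 + 251×1.8) = 0.0042 mA.
I_C = β·I_B = 250×0.0042 = 1.05 mA, and I_E = (β+1)I_B = 1.05 mA.
V_CE = V_CC − I_C·R_C − I_E·R_E = 15 − 1.05×8.2 − 1.05×1.8 = 4.5 V.
V_CE = 4.5 V > 0.2 V confirms active-region operation.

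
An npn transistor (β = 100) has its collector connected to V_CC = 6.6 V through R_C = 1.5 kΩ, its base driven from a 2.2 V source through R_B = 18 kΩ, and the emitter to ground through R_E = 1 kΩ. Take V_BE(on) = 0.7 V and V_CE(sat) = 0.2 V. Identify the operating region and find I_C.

Assume active. Base-emitter loop: I_B = (V_BB − V_BE)/(R_B + (β+1)R_E) = (2.2 − 0.7)/(18 + 101×1) = 0.0126 mA.
I_C = β·I_B = 100×0.0126 = 1.26 mA.
V_CE = V_CC − I_C·R_C − I_E·R_E = 6.6 − 1.26×1.5 − 1.27×1 = 3.44 V > V_CE(sat), so the active-region assumption holds.

active; I_C ≈ 1.3 mA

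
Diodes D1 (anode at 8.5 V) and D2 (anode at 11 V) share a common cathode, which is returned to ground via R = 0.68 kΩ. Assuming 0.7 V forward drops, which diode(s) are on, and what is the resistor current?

Only D2 conducts; I_R ≈ 15 mA

Assume both conduct. Then node N would need to be at both 8.5−0.7 = 7.8 V and 11−0.7 = 10.3 V, which is impossible.
Assume only D2 conducts: V_N = 11 − 0.7 = 10.3 V, so I_R = 10.3/0.68 = 15.1 mA.
Check D1: its anode-to-cathode voltage is 8.5 − 10.3 = -1.8 V < 0.7 V, so it is off. The assumption is consistent.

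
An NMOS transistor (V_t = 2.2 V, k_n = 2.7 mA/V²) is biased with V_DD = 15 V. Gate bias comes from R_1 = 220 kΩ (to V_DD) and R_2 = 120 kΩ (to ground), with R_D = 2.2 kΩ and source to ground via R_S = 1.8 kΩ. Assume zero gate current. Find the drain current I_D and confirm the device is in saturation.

V_G = V_DD·R_2/(R_1+R_2) = 15×120/340 = 5.29 V.
Assume saturation: I_D = (k_n/2)(V_GS − V_t)² with V_GS = V_G − I_D·R_S = 5.29 − 1.8·I_D.
Substituting gives 4.37·I_D² − 16·I_D + 12.9 = 0, with roots I_D = 1.2 or 2.47 mA.
The root I_D = 2.47 mA gives V_GS = 0.847 V ≤ V_t, so take I_D = 1.2 mA.
Then V_GS = 3.14 V and V_DS = V_DD − I_D(R_D+R_S) = 15 − 1.2×4 = 10.2 V.
Saturation requires V_DS ≥ V_GS − V_t = 0.941 V; 10.2 ≥ 0.941 ✓.

I_D ≈ 1.2 mA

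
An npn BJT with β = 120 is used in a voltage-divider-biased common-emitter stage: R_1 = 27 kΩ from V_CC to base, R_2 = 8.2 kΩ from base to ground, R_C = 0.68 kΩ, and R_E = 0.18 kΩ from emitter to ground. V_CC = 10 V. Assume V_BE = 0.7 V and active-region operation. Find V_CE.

Thevenize the base divider: V_Th = V_CC·R_2/(R_1+R_2) = 10×8.2/35.2 = 2.33 V, R_Th = R_1‖R_2 = 6.29 kΩ.
Base-emitter loop: V_Th = I_B·R_Th + V_BE + (β+1)I_B·R_E, so I_B = (2.33 − 0.7) / (6.29 + 121×0.18) = 0.0581 mA.
I_C = β·I_B = 120×0.0581 = 6.97 mA, and I_E = (β+1)I_B = 7.02 mA.
V_CE = V_CC − I_C·R_C − I_E·R_E = 10 − 6.97×0.68 − 7.02×0.18 = 4 V.
V_CE = 4 V > 0.2 V confirms active-region operation.

V_CE ≈ 4 V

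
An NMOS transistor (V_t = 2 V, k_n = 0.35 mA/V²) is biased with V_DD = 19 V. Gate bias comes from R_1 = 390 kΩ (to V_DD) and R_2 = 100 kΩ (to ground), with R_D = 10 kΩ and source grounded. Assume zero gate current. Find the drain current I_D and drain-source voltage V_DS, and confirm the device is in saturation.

I_D ≈ 0.62 mA, V_DS ≈ 13 V

V_G = V_DD·R_2/(R_1+R_2) = 19×100/490 = 3.88 V. With the source grounded, V_GS = V_G = 3.88 V.
Assume saturation: I_D = (k_n/2)(V_GS − V_t)² = (0.35/2)×(3.88 − 2)² = 0.175×1.88² = 0.617 mA.
V_DS = V_DD − I_D·R_D = 19 − 0.617×10 = 12.8 V.
Saturation requires V_DS ≥ V_GS − V_t = 1.88 V; 12.8 ≥ 1.88 ✓.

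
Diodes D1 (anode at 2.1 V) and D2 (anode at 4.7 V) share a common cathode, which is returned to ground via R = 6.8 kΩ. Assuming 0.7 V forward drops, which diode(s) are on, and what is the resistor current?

Assume both conduct. Then node N would need to be at both 2.1−0.7 = 1.4 V and 4.7−0.7 = 4 V, which is impossible.
Assume only D2 conducts: V_N = 4.7 − 0.7 = 4 V, so I_R = 4/6.8 = 0.588 mA.
Check D1: its anode-to-cathode voltage is 2.1 − 4 = -1.9 V < 0.7 V, so it is off. The assumption is consistent.

Only D2 conducts; I_R ≈ 0.59 mA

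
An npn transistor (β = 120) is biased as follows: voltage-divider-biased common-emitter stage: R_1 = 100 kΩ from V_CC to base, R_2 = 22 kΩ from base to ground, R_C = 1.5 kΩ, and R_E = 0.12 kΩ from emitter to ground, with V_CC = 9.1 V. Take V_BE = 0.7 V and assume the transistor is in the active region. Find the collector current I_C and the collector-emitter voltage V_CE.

Thevenize the base divider: V_Th = V_CC·R_2/(R_1+R_2) = 9.1×22/122 = 1.64 V, R_Th = R_1‖R_2 = 18 kΩ.
Base-emitter loop: V_Th = I_B·R_Th + V_BE + (β+1)I_B·R_E, so I_B = (1.64 − 0.7) / (18 + 121×0.12) = 0.0289 mA.
I_C = β·I_B = 120×0.0289 = 3.47 mA, and I_E = (β+1)I_B = 3.5 mA.
V_CE = V_CC − I_C·R_C − I_E·R_E = 9.1 − 3.47×1.5 − 3.5×0.12 = 3.48 V.
V_CE = 3.48 V > 0.2 V confirms active-region operation.

I_C ≈ 3.5 mA, V_CE ≈ 3.5 V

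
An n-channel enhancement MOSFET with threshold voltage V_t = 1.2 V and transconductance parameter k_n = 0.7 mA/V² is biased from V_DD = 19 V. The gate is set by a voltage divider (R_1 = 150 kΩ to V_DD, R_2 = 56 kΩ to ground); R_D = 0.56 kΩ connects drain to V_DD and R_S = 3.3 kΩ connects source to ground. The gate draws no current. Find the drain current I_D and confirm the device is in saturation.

I_D ≈ 0.76 mA

V_G = V_DD·R_2/(R_1+R_2) = 19×56/206 = 5.17 V.
Assume saturation: I_D = (k_n/2)(V_GS − V_t)² with V_GS = V_G − I_D·R_S = 5.17 − 3.3·I_D.
Substituting gives 3.81·I_D² − 10.2·I_D + 5.5 = 0, with roots I_D = 0.756 or 1.91 mA.
The root I_D = 1.91 mA gives V_GS = -1.14 V ≤ V_t, so take I_D = 0.756 mA.
Then V_GS = 2.67 V and V_DS = V_DD − I_D(R_D+R_S) = 19 − 0.756×3.86 = 16.1 V.
Saturation requires V_DS ≥ V_GS − V_t = 1.47 V; 16.1 ≥ 1.47 ✓.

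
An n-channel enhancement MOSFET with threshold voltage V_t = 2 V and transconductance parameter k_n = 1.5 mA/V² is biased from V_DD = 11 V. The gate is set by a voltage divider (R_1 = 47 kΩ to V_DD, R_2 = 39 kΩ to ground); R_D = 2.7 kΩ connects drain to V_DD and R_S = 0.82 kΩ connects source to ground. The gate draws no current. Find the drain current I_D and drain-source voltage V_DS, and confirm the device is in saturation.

V_G = V_DD·R_2/(R_1+R_2) = 11×39/86 = 4.99 V.
Assume saturation: I_D = (k_n/2)(V_GS − V_t)² with V_GS = V_G − I_D·R_S = 4.99 − 0.82·I_D.
Substituting gives 0.504·I_D² − 4.68·I_D + 6.7 = 0, with roots I_D = 1.77 or 7.5 mA.
The root I_D = 7.5 mA gives V_GS = -1.16 V ≤ V_t, so take I_D = 1.77 mA.
Then V_GS = 3.54 V and V_DS = V_DD − I_D(R_D+R_S) = 11 − 1.77×3.52 = 4.77 V.
Saturation requires V_DS ≥ V_GS − V_t = 1.54 V; 4.77 ≥ 1.54 ✓.

I_D ≈ 1.8 mA, V_DS ≈ 4.8 V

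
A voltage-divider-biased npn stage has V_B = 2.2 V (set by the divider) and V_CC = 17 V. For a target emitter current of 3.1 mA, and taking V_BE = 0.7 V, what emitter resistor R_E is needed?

V_E = V_B − V_BE = 2.2 − 0.7 = 1.5 V.
R_E = V_E / I_E = 1.5 / 3.1 = 0.484 kΩ.

R_E ≈ 0.48 kΩ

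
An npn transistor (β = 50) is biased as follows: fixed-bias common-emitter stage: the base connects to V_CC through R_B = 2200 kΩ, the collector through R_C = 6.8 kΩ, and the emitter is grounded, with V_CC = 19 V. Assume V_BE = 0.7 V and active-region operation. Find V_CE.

V_CE ≈ 16 V

Base loop: V_CC = I_B·R_B + V_BE, so I_B = (19 − 0.7)/2200 kΩ = 0.00832 mA.
In the active region I_C = β·I_B = 50 × 0.00832 = 0.416 mA.
Collector loop: V_CE = V_CC − I_C·R_C = 19 − 0.416×6.8 = 16.2 V.
Since V_CE = 16.2 V > V_CE(sat) ≈ 0.2 V, the transistor is in the active region as assumed.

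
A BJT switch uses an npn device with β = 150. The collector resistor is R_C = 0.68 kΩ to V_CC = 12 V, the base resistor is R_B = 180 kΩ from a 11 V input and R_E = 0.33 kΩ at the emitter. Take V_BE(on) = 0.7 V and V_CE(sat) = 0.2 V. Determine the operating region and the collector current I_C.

active; I_C ≈ 6.7 mA

Assume active. Base-emitter loop: I_B = (V_BB − V_BE)/(R_B + (β+1)R_E) = (11 − 0.7)/(180 + 151×0.33) = 0.0448 mA.
I_C = β·I_B = 150×0.0448 = 6.72 mA.
V_CE = V_CC − I_C·R_C − I_E·R_E = 12 − 6.72×0.68 − 6.77×0.33 = 5.2 V > V_CE(sat), so the active-region assumption holds.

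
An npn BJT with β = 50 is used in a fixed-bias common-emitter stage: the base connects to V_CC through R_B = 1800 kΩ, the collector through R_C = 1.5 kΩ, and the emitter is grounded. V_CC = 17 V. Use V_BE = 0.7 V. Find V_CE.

Base loop: V_CC = I_B·R_B + V_BE, so I_B = (17 − 0.7)/1800 kΩ = 0.00906 mA.
In the active region I_C = β·I_B = 50 × 0.00906 = 0.453 mA.
Collector loop: V_CE = V_CC − I_C·R_C = 17 − 0.453×1.5 = 16.3 V.
Since V_CE = 16.3 V > V_CE(sat) ≈ 0.2 V, the transistor is in the active region as assumed.

V_CE ≈ 16 V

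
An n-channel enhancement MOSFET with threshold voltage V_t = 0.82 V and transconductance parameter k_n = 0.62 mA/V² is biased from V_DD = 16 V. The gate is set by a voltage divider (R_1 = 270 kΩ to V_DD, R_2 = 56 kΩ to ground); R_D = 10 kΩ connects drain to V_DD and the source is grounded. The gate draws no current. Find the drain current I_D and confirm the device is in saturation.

V_G = V_DD·R_2/(R_1+R_2) = 16×56/326 = 2.75 V. With the source grounded, V_GS = V_G = 2.75 V.
Assume saturation: I_D = (k_n/2)(V_GS − V_t)² = (0.62/2)×(2.75 − 0.82)² = 0.31×1.93² = 1.15 mA.
V_DS = V_DD − I_D·R_D = 16 − 1.15×10 = 4.47 V.
Saturation requires V_DS ≥ V_GS − V_t = 1.93 V; 4.47 ≥ 1.93 ✓.

I_D ≈ 1.2 mA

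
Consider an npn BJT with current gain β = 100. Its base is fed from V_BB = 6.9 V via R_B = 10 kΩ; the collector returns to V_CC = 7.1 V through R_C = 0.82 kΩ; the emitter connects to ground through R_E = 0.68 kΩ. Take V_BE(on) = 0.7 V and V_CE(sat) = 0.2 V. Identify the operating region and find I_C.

Assume active: I_B = (6.9 − 0.7)/(10 + 101×0.68) = 0.0788 mA, I_C = β·I_B = 7.88 mA.
Then V_CE = 7.1 − 7.88×0.82 − 7.96×0.68 = -4.77 V < 0.2 V — the active assumption fails.
Re-solve with V_CE = 0.2 V. KCL at the emitter: V_E/R_E = (V_BB−0.7−V_E)/R_B + (V_CC−0.2−V_E)/R_C, giving V_E = 3.24 V.
I_C = (V_CC − 0.2 − V_E)/R_C = (6.9 − 3.24)/0.82 = 4.47 mA.
Check: I_B = (6.2 − 3.24)/10 = 0.296 mA, and β·I_B = 29.6 mA > I_C, confirming saturation.

saturation; I_C ≈ 4.5 mA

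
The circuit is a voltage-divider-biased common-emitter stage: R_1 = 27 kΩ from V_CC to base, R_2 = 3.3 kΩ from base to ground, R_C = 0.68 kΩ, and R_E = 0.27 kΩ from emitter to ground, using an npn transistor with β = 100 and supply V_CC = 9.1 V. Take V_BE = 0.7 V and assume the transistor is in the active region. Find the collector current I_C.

Thevenize the base divider: V_Th = V_CC·R_2/(R_1+R_2) = 9.1×3.3/30.3 = 0.991 V, R_Th = R_1‖R_2 = 2.94 kΩ.
Base-emitter loop: V_Th = I_B·R_Th + V_BE + (β+1)I_B·R_E, so I_B = (0.991 − 0.7) / (2.94 + 101×0.27) = 0.00964 mA.
I_C = β·I_B = 100×0.00964 = 0.964 mA, and I_E = (β+1)I_B = 0.973 mA.
V_CE = V_CC − I_C·R_C − I_E·R_E = 9.1 − 0.964×0.68 − 0.973×0.27 = 8.18 V.
V_CE = 8.18 V > 0.2 V confirms active-region operation.

I_C ≈ 0.96 mA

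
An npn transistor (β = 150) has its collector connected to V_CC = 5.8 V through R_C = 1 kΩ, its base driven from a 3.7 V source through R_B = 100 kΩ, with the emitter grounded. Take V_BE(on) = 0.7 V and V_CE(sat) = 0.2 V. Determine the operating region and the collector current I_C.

Assume active. Base-emitter loop: I_B = (V_BB − V_BE)/R_B = (3.7 − 0.7)/100 = 0.03 mA.
I_C = β·I_B = 150×0.03 = 4.5 mA.
V_CE = V_CC − I_C·R_C = 5.8 − 4.5×1 = 1.3 V > V_CE(sat), so the active-region assumption holds.

active; I_C ≈ 4.5 mA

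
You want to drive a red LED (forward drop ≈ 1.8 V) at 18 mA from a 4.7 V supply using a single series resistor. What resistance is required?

R ≈ 0.16 kΩ

The resistor drops V_S − V_D = 4.7 − 1.8 = 2.9 V at 18 mA.
R = 2.9 V / 18 mA = 0.161 kΩ.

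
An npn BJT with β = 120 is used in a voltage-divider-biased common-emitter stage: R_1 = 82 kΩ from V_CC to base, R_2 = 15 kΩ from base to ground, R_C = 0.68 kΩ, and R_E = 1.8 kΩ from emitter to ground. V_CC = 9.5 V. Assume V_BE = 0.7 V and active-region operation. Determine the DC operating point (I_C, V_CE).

Thevenize the base divider: V_Th = V_CC·R_2/(R_1+R_2) = 9.5×15/97 = 1.47 V, R_Th = R_1‖R_2 = 12.7 kΩ.
Base-emitter loop: V_Th = I_B·R_Th + V_BE + (β+1)I_B·R_E, so I_B = (1.47 − 0.7) / (12.7 + 121×1.8) = 0.00334 mA.
I_C = β·I_B = 120×0.00334 = 0.4 mA, and I_E = (β+1)I_B = 0.404 mA.
V_CE = V_CC − I_C·R_C − I_E·R_E = 9.5 − 0.4×0.68 − 0.404×1.8 = 8.5 V.
V_CE = 8.5 V > 0.2 V confirms active-region operation.

I_C ≈ 0.4 mA, V_CE ≈ 8.5 V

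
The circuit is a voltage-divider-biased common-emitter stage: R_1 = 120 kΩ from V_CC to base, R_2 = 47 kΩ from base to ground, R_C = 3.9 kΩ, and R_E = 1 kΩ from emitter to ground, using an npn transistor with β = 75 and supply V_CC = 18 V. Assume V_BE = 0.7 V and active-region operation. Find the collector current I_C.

I_C ≈ 3 mA

Thevenize the base divider: V_Th = V_CC·R_2/(R_1+R_2) = 18×47/167 = 5.07 V, R_Th = R_1‖R_2 = 33.8 kΩ.
Base-emitter loop: V_Th = I_B·R_Th + V_BE + (β+1)I_B·R_E, so I_B = (5.07 − 0.7) / (33.8 + 76×1) = 0.0398 mA.
I_C = β·I_B = 75×0.0398 = 2.98 mA, and I_E = (β+1)I_B = 3.02 mA.
V_CE = V_CC − I_C·R_C − I_E·R_E = 18 − 2.98×3.9 − 3.02×1 = 3.34 V.
V_CE = 3.34 V > 0.2 V confirms active-region operation.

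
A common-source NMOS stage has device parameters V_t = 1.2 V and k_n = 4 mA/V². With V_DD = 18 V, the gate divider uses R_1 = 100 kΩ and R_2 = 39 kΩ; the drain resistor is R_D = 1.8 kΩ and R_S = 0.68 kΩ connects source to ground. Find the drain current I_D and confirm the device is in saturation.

I_D ≈ 3.7 mA

V_G = V_DD·R_2/(R_1+R_2) = 18×39/139 = 5.05 V.
Assume saturation: I_D = (k_n/2)(V_GS − V_t)² with V_GS = V_G − I_D·R_S = 5.05 − 0.68·I_D.
Substituting gives 0.925·I_D² − 11.5·I_D + 29.7 = 0, with roots I_D = 3.67 or 8.74 mA.
The root I_D = 8.74 mA gives V_GS = -0.89 V ≤ V_t, so take I_D = 3.67 mA.
Then V_GS = 2.55 V and V_DS = V_DD − I_D(R_D+R_S) = 18 − 3.67×2.48 = 8.9 V.
Saturation requires V_DS ≥ V_GS − V_t = 1.35 V; 8.9 ≥ 1.35 ✓.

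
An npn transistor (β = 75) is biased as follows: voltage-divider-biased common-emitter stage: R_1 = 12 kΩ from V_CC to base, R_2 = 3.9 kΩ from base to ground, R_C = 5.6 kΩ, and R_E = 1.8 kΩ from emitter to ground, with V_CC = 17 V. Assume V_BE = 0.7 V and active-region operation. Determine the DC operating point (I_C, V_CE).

I_C ≈ 1.9 mA, V_CE ≈ 3.2 V

Thevenize the base divider: V_Th = V_CC·R_2/(R_1+R_2) = 17×3.9/15.9 = 4.17 V, R_Th = R_1‖R_2 = 2.94 kΩ.
Base-emitter loop: V_Th = I_B·R_Th + V_BE + (β+1)I_B·R_E, so I_B = (4.17 − 0.7) / (2.94 + 76×1.8) = 0.0248 mA.
I_C = β·I_B = 75×0.0248 = 1.86 mA, and I_E = (β+1)I_B = 1.89 mA.
V_CE = V_CC − I_C·R_C − I_E·R_E = 17 − 1.86×5.6 − 1.89×1.8 = 3.17 V.
V_CE = 3.17 V > 0.2 V confirms active-region operation.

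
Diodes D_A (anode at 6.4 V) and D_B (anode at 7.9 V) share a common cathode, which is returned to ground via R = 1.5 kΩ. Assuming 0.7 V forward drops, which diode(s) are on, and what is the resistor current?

Only D_B conducts; I_R ≈ 4.8 mA

Assume both conduct. Then node N would need to be at both 6.4−0.7 = 5.7 V and 7.9−0.7 = 7.2 V, which is impossible.
Assume only D_B conducts: V_N = 7.9 − 0.7 = 7.2 V, so I_R = 7.2/1.5 = 4.8 mA.
Check D_A: its anode-to-cathode voltage is 6.4 − 7.2 = -0.8 V < 0.7 V, so it is off. The assumption is consistent.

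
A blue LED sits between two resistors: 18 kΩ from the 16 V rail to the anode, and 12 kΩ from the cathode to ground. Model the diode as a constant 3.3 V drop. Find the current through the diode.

The two resistors are in series with the diode, so KVL gives 16 = I·18 + 3.3 + I·12.
I = (16 − 3.3) / (18 + 12) kΩ = 12.7 / 30 = 0.423 mA.

I ≈ 0.42 mA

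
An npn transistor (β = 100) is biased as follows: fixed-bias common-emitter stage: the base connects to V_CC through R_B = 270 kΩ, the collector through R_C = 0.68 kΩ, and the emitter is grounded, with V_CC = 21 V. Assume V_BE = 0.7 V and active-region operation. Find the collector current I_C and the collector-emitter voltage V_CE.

Base loop: V_CC = I_B·R_B + V_BE, so I_B = (21 − 0.7)/270 kΩ = 0.0752 mA.
In the active region I_C = β·I_B = 100 × 0.0752 = 7.52 mA.
Collector loop: V_CE = V_CC − I_C·R_C = 21 − 7.52×0.68 = 15.9 V.
Since V_CE = 15.9 V > V_CE(sat) ≈ 0.2 V, the transistor is in the active region as assumed.

I_C ≈ 7.5 mA, V_CE ≈ 16 V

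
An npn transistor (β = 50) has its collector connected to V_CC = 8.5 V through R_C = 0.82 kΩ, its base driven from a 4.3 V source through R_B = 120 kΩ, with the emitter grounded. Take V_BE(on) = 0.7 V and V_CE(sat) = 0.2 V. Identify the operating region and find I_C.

active; I_C ≈ 1.5 mA

Assume active. Base-emitter loop: I_B = (V_BB − V_BE)/R_B = (4.3 − 0.7)/120 = 0.03 mA.
I_C = β·I_B = 50×0.03 = 1.5 mA.
V_CE = V_CC − I_C·R_C = 8.5 − 1.5×0.82 = 7.27 V > V_CE(sat), so the active-region assumption holds.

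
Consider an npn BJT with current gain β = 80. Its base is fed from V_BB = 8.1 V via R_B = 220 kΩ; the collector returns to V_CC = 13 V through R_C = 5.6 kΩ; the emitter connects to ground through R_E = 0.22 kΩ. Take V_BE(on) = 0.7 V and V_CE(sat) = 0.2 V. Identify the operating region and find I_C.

saturation; I_C ≈ 2.2 mA

Assume active: I_B = (8.1 − 0.7)/(220 + 81×0.22) = 0.0311 mA, I_C = β·I_B = 2.49 mA.
Then V_CE = 13 − 2.49×5.6 − 2.52×0.22 = -1.49 V < 0.2 V — the active assumption fails.
Re-solve with V_CE = 0.2 V. KCL at the emitter: V_E/R_E = (V_BB−0.7−V_E)/R_B + (V_CC−0.2−V_E)/R_C, giving V_E = 0.49 V.
I_C = (V_CC − 0.2 − V_E)/R_C = (12.8 − 0.49)/5.6 = 2.2 mA.
Check: I_B = (7.4 − 0.49)/220 = 0.0314 mA, and β·I_B = 2.51 mA > I_C, confirming saturation.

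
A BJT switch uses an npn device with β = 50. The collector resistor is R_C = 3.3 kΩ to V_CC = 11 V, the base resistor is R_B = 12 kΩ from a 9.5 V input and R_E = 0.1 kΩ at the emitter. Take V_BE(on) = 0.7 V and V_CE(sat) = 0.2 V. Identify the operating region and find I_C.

saturation; I_C ≈ 3.2 mA

Assume active: I_B = (9.5 − 0.7)/(12 + 51×0.1) = 0.515 mA, I_C = β·I_B = 25.7 mA.
Then V_CE = 11 − 25.7×3.3 − 26.2×0.1 = -76.5 V < 0.2 V — the active assumption fails.
Re-solve with V_CE = 0.2 V. KCL at the emitter: V_E/R_E = (V_BB−0.7−V_E)/R_B + (V_CC−0.2−V_E)/R_C, giving V_E = 0.386 V.
I_C = (V_CC − 0.2 − V_E)/R_C = (10.8 − 0.386)/3.3 = 3.16 mA.
Check: I_B = (8.8 − 0.386)/12 = 0.701 mA, and β·I_B = 35.1 mA > I_C, confirming saturation.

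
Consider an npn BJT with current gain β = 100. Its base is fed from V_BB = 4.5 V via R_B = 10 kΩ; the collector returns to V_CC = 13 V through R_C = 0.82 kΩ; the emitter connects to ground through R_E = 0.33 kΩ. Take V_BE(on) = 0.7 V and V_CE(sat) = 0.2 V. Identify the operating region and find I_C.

active; I_C ≈ 8.8 mA

Assume active. Base-emitter loop: I_B = (V_BB − V_BE)/(R_B + (β+1)R_E) = (4.5 − 0.7)/(10 + 101×0.33) = 0.0877 mA.
I_C = β·I_B = 100×0.0877 = 8.77 mA.
V_CE = V_CC − I_C·R_C − I_E·R_E = 13 − 8.77×0.82 − 8.86×0.33 = 2.89 V > V_CE(sat), so the active-region assumption holds.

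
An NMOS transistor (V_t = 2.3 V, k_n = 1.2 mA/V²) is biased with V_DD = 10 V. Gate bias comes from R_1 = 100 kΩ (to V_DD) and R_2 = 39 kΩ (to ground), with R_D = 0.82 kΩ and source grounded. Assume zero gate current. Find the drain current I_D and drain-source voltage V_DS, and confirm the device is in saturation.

I_D ≈ 0.15 mA, V_DS ≈ 9.9 V

V_G = V_DD·R_2/(R_1+R_2) = 10×39/139 = 2.81 V. With the source grounded, V_GS = V_G = 2.81 V.
Assume saturation: I_D = (k_n/2)(V_GS − V_t)² = (1.2/2)×(2.81 − 2.3)² = 0.6×0.506² = 0.153 mA.
V_DS = V_DD − I_D·R_D = 10 − 0.153×0.82 = 9.87 V.
Saturation requires V_DS ≥ V_GS − V_t = 0.506 V; 9.87 ≥ 0.506 ✓.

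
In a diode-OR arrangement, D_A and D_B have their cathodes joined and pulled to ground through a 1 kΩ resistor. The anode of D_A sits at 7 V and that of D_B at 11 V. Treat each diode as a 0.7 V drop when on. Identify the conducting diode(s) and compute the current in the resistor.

Assume both conduct. Then node N would need to be at both 7−0.7 = 6.3 V and 11−0.7 = 10.3 V, which is impossible.
Assume only D_B conducts: V_N = 11 − 0.7 = 10.3 V, so I_R = 10.3/1 = 10.3 mA.
Check D_A: its anode-to-cathode voltage is 7 − 10.3 = -3.3 V < 0.7 V, so it is off. The assumption is consistent.

Only D_B conducts; I_R ≈ 10 mA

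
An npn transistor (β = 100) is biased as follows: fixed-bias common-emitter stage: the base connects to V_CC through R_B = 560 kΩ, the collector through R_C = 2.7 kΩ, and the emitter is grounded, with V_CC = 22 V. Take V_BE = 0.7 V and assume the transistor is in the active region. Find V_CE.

Base loop: V_CC = I_B·R_B + V_BE, so I_B = (22 − 0.7)/560 kΩ = 0.038 mA.
In the active region I_C = β·I_B = 100 × 0.038 = 3.8 mA.
Collector loop: V_CE = V_CC − I_C·R_C = 22 − 3.8×2.7 = 11.7 V.
Since V_CE = 11.7 V > V_CE(sat) ≈ 0.2 V, the transistor is in the active region as assumed.

V_CE ≈ 12 V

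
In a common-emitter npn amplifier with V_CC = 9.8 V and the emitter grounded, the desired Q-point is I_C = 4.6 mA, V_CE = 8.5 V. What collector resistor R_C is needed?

Collector loop: V_CC = I_C·R_C + V_CE.
R_C = (V_CC − V_CE)/I_C = (9.8 − 8.5)/4.6 = 0.283 kΩ.

R_C ≈ 0.28 kΩ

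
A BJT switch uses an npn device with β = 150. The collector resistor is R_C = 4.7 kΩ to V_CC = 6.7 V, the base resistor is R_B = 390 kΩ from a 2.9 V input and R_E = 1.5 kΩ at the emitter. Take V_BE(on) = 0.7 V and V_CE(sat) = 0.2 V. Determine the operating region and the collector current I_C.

active; I_C ≈ 0.54 mA

Assume active. Base-emitter loop: I_B = (V_BB − V_BE)/(R_B + (β+1)R_E) = (2.9 − 0.7)/(390 + 151×1.5) = 0.00357 mA.
I_C = β·I_B = 150×0.00357 = 0.535 mA.
V_CE = V_CC − I_C·R_C − I_E·R_E = 6.7 − 0.535×4.7 − 0.539×1.5 = 3.38 V > V_CE(sat), so the active-region assumption holds.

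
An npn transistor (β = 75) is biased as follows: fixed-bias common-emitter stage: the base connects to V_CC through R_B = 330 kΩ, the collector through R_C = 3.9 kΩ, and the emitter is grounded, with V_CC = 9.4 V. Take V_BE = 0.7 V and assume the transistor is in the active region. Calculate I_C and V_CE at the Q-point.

Base loop: V_CC = I_B·R_B + V_BE, so I_B = (9.4 − 0.7)/330 kΩ = 0.0264 mA.
In the active region I_C = β·I_B = 75 × 0.0264 = 1.98 mA.
Collector loop: V_CE = V_CC − I_C·R_C = 9.4 − 1.98×3.9 = 1.69 V.
Since V_CE = 1.69 V > V_CE(sat) ≈ 0.2 V, the transistor is in the active region as assumed.

I_C ≈ 2 mA, V_CE ≈ 1.7 V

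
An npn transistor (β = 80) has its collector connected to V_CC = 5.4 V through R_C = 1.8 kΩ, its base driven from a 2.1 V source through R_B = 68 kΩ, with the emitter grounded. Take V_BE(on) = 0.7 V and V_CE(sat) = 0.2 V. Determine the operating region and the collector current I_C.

active; I_C ≈ 1.6 mA

Assume active. Base-emitter loop: I_B = (V_BB − V_BE)/R_B = (2.1 − 0.7)/68 = 0.0206 mA.
I_C = β·I_B = 80×0.0206 = 1.65 mA.
V_CE = V_CC − I_C·R_C = 5.4 − 1.65×1.8 = 2.44 V > V_CE(sat), so the active-region assumption holds.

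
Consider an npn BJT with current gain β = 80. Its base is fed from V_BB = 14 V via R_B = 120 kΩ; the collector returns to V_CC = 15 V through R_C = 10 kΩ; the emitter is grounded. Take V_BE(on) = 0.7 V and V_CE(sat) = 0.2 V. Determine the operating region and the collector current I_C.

saturation; I_C ≈ 1.5 mA

Assume active: I_B = (14 − 0.7)/120 = 0.111 mA, giving I_C = β·I_B = 8.87 mA.
But then V_CE = 15 − 8.87×10 = -73.7 V < V_CE(sat) = 0.2 V — impossible in the active region.
So the transistor is saturated. With V_CE = 0.2 V, I_C = (V_CC − 0.2)/R_C = 14.8/10 = 1.48 mA.
Check: β·I_B = 8.87 mA > I_C = 1.48 mA, confirming saturation.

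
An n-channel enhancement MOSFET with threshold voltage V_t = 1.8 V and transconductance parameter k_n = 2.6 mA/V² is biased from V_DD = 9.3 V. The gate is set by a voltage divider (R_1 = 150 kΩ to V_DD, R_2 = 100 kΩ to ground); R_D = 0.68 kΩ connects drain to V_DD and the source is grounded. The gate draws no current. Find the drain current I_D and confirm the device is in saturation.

V_G = V_DD·R_2/(R_1+R_2) = 9.3×100/250 = 3.72 V. With the source grounded, V_GS = V_G = 3.72 V.
Assume saturation: I_D = (k_n/2)(V_GS − V_t)² = (2.6/2)×(3.72 − 1.8)² = 1.3×1.92² = 4.79 mA.
V_DS = V_DD − I_D·R_D = 9.3 − 4.79×0.68 = 6.04 V.
Saturation requires V_DS ≥ V_GS − V_t = 1.92 V; 6.04 ≥ 1.92 ✓.

I_D ≈ 4.8 mA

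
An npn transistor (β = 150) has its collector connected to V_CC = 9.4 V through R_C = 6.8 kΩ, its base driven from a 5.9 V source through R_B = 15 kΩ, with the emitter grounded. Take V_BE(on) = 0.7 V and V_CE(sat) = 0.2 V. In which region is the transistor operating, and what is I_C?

Assume active: I_B = (5.9 − 0.7)/15 = 0.347 mA, giving I_C = β·I_B = 52 mA.
But then V_CE = 9.4 − 52×6.8 = -344 V < V_CE(sat) = 0.2 V — impossible in the active region.
So the transistor is saturated. With V_CE = 0.2 V, I_C = (V_CC − 0.2)/R_C = 9.2/6.8 = 1.35 mA.
Check: β·I_B = 52 mA > I_C = 1.35 mA, confirming saturation.

saturation; I_C ≈ 1.4 mA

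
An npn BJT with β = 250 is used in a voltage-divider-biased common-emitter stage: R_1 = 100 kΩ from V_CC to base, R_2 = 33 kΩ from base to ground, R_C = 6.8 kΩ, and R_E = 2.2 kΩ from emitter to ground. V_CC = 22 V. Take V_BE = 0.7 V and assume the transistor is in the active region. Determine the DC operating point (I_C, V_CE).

Thevenize the base divider: V_Th = V_CC·R_2/(R_1+R_2) = 22×33/133 = 5.46 V, R_Th = R_1‖R_2 = 24.8 kΩ.
Base-emitter loop: V_Th = I_B·R_Th + V_BE + (β+1)I_B·R_E, so I_B = (5.46 − 0.7) / (24.8 + 251×2.2) = 0.00825 mA.
I_C = β·I_B = 250×0.00825 = 2.06 mA, and I_E = (β+1)I_B = 2.07 mA.
V_CE = V_CC − I_C·R_C − I_E·R_E = 22 − 2.06×6.8 − 2.07×2.2 = 3.43 V.
V_CE = 3.43 V > 0.2 V confirms active-region operation.

I_C ≈ 2.1 mA, V_CE ≈ 3.4 V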